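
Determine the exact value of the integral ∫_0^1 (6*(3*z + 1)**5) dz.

Let u = 3*z + 1, so du = 3 dz. When z = 0, u = 1; when z = 1, u = 4.
The integral becomes 2·∫ u**5 du from 1 to 4, with antiderivative u**6/3.
Back in z: F(z) = (3*z + 1)**6/3.
Then F(1) - F(0) = (4096/3) - (1/3) = 1365.

1365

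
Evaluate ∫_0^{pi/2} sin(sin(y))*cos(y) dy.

Let u = sin(y), so du = cos(y) dy. When y = 0, u = 0; when y = pi/2, u = 1.
The integral becomes ∫ sin(u) du from 0 to 1, with antiderivative -cos(u).
Back in y: F(y) = -cos(sin(y)).
Then F(pi/2) - F(0) = (-cos(1)) - (-1) = 1 - cos(1).

1 - cos(1)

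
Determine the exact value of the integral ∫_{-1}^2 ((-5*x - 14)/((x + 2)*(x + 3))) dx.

Factor the denominator: x**2 + 5*x + 6 = (x + 3)(x + 2).
Partial fractions: (-5*x - 14)/((x + 2)*(x + 3)) = -1/(x + 3) - 4/(x + 2).
An antiderivative is F(x) = -4*log(x + 2) - log(x + 3).
Then F(2) - F(-1) = (-8*log(2) - log(5)) - (-log(2)) = -7*log(2) - log(5).

-7*log(2) - log(5)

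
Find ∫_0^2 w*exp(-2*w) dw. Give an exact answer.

(-5 + exp(4))*exp(-4)/4

Integrate by parts once (u = w, dv = exp(-2*w) dw).
An antiderivative is F(w) = (-2*w - 1)*exp(-2*w)/4.
Then F(2) - F(0) = (-5*exp(-4)/4) - (-1/4) = (-5 + exp(4))*exp(-4)/4.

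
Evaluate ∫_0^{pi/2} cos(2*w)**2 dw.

pi/4

Use the identity cos^2(2*w) = (1 + cos(4*w))/2.
An antiderivative is F(w) = w/2 + sin(4*w)/8.
Then F(pi/2) - F(0) = (pi/4) - (0) = pi/4.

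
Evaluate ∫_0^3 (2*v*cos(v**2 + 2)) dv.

Let u = v**2 + 2, so du = 2*v dv. When v = 0, u = 2; when v = 3, u = 11.
The integral becomes ∫ cos(u) du from 2 to 11, with antiderivative sin(u).
Back in v: F(v) = sin(v**2 + 2).
Then F(3) - F(0) = (sin(11)) - (sin(2)) = sin(11) - sin(2).

sin(11) - sin(2)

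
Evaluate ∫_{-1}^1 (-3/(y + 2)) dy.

-log(27)

An antiderivative is F(y) = -3*log(y + 2).
Then F(1) - F(-1) = (-log(27)) - (0) = -log(27).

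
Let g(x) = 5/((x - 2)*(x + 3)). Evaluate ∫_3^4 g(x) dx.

Factor the denominator: x**2 + x - 6 = (x + 3)(x - 2).
Partial fractions: 5/((x - 2)*(x + 3)) = -1/(x + 3) + 1/(x - 2).
An antiderivative is F(x) = log(x - 2) - log(x + 3).
Then F(4) - F(3) = (log(2/7)) - (-log(6)) = log(12/7).

log(12/7)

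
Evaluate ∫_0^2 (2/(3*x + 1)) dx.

An antiderivative is F(x) = 2*log(3*x + 1)/3.
Then F(2) - F(0) = (2*log(7)/3) - (0) = 2*log(7)/3.

2*log(7)/3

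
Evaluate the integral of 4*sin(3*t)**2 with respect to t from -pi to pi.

Use the identity sin^2(3*t) = (1 - cos(6*t))/2.
An antiderivative is F(t) = 2*t - sin(6*t)/3.
Then F(pi) - F(-pi) = (2*pi) - (-2*pi) = 4*pi.

4*pi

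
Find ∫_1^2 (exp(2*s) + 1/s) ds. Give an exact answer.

-exp(2)/2 + log(2) + exp(4)/2

An antiderivative is F(s) = exp(2*s)/2 + log(s).
Then F(2) - F(1) = (log(2) + exp(4)/2) - (exp(2)/2) = -exp(2)/2 + log(2) + exp(4)/2.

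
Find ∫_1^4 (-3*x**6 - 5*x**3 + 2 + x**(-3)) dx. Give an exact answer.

-1642719/224

By the power rule, an antiderivative is F(x) = -3*x**7/7 - 5*x**4/4 + 2*x - 1/(2*x**2).
Then F(4) - F(1) = (-1642759/224) - (-5/28) = -1642719/224.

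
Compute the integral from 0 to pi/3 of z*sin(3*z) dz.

Integrate by parts once (u = z, dv = sin(3*z) dz).
An antiderivative is F(z) = -z*cos(3*z)/3 + sin(3*z)/9.
Then F(pi/3) - F(0) = (pi/9) - (0) = pi/9.

pi/9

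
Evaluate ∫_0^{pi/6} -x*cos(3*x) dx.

Integrate by parts once (u = x, dv = -cos(3*x) dx).
An antiderivative is F(x) = -x*sin(3*x)/3 - cos(3*x)/9.
Then F(pi/6) - F(0) = (-pi/18) - (-1/9) = 1/9 - pi/18.

1/9 - pi/18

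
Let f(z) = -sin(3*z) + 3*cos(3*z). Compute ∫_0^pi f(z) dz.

An antiderivative is F(z) = sin(3*z) + cos(3*z)/3.
Then F(pi) - F(0) = (-1/3) - (1/3) = -2/3.

-2/3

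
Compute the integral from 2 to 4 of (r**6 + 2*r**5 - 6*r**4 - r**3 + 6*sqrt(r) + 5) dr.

By the power rule, an antiderivative is F(r) = r**7/7 + r**6/3 - 6*r**5/5 - r**4/4 + 4*r**(3/2) + 5*r.
Then F(4) - F(2) = (258836/105) - (758/105 + 8*sqrt(2)) = 86026/35 - 8*sqrt(2).

86026/35 - 8*sqrt(2)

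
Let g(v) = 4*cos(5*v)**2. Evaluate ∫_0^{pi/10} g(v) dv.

Use the identity cos^2(5*v) = (1 + cos(10*v))/2.
An antiderivative is F(v) = 2*v + sin(10*v)/5.
Then F(pi/10) - F(0) = (pi/5) - (0) = pi/5.

pi/5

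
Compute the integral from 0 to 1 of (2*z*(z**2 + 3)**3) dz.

Let u = z**2 + 3, so du = 2*z dz. When z = 0, u = 3; when z = 1, u = 4.
The integral becomes ∫ u**3 du from 3 to 4, with antiderivative u**4/4.
Back in z: F(z) = (z**2 + 3)**4/4.
Then F(1) - F(0) = (64) - (81/4) = 175/4.

175/4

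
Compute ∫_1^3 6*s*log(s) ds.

Integrate by parts once (u = ln s, dv = 6*s ds).
An antiderivative is F(s) = 3*s**2*(2*log(s) - 1)/2.
Then F(3) - F(1) = (-27/2 + 27*log(3)) - (-3/2) = -12 + 27*log(3).

-12 + 27*log(3)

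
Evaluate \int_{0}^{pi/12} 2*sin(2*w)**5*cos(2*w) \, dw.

1/384

Let u = sin(2*w), so du = 2*cos(2*w) dw. When w = 0, u = 0; when w = pi/12, u = 1/2.
The integral becomes ∫ u**5 du from 0 to 1/2, with antiderivative u**6/6.
Back in w: F(w) = sin(2*w)**6/6.
Then F(pi/12) - F(0) = (1/384) - (0) = 1/384.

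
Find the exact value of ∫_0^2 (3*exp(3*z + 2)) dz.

-exp(2) + exp(8)

Let u = 3*z + 2, so du = 3 dz. When z = 0, u = 2; when z = 2, u = 8.
The integral becomes ∫ exp(u) du from 2 to 8, with antiderivative exp(u).
Back in z: F(z) = exp(3*z + 2).
Then F(2) - F(0) = (exp(8)) - (exp(2)) = -exp(2) + exp(8).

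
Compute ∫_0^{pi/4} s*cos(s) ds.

-1 + sqrt(2)*pi/8 + sqrt(2)/2

Integrate by parts once (u = s, dv = cos(s) ds).
An antiderivative is F(s) = s*sin(s) + cos(s).
Then F(pi/4) - F(0) = (sqrt(2)*(pi + 4)/8) - (1) = -1 + sqrt(2)*pi/8 + sqrt(2)/2.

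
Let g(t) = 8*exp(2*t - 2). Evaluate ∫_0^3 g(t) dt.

Let u = 2*t - 2, so du = 2 dt. When t = 0, u = -2; when t = 3, u = 4.
The integral becomes 4·∫ exp(u) du from -2 to 4, with antiderivative 4*exp(u).
Back in t: F(t) = 4*exp(2*t - 2).
Then F(3) - F(0) = (4*exp(4)) - (4*exp(-2)) = -(4 - 4*exp(6))*exp(-2).

-(4 - 4*exp(6))*exp(-2)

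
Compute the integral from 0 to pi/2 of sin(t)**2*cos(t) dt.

Let u = sin(t), so du = cos(t) dt. When t = 0, u = 0; when t = pi/2, u = 1.
The integral becomes ∫ u**2 du from 0 to 1, with antiderivative u**3/3.
Back in t: F(t) = sin(t)**3/3.
Then F(pi/2) - F(0) = (1/3) - (0) = 1/3.

1/3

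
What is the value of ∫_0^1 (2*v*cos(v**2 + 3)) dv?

Let u = v**2 + 3, so du = 2*v dv. When v = 0, u = 3; when v = 1, u = 4.
The integral becomes ∫ cos(u) du from 3 to 4, with antiderivative sin(u).
Back in v: F(v) = sin(v**2 + 3).
Then F(1) - F(0) = (sin(4)) - (sin(3)) = sin(4) - sin(3).

sin(4) - sin(3)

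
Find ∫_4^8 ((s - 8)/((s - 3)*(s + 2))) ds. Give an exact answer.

Factor the denominator: s**2 - s - 6 = (s + 2)(s - 3).
Partial fractions: (s - 8)/((s - 3)*(s + 2)) = 2/(s + 2) - 1/(s - 3).
An antiderivative is F(s) = -log(s - 3) + 2*log(s + 2).
Then F(8) - F(4) = (log(20)) - (log(36)) = log(5/9).

log(5/9)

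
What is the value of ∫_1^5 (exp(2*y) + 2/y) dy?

An antiderivative is F(y) = exp(2*y)/2 + 2*log(y).
Then F(5) - F(1) = (log(25) + exp(10)/2) - (exp(2)/2) = -exp(2)/2 + log(25) + exp(10)/2.

-exp(2)/2 + log(25) + exp(10)/2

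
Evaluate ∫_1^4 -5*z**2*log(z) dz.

Integrate by parts once (u = ln z, dv = -5*z**2 dz).
An antiderivative is F(z) = -5*z**3*(3*log(z) - 1)/9.
Then F(4) - F(1) = (320/9 - 640*log(2)/3) - (5/9) = 35 - 640*log(2)/3.

35 - 640*log(2)/3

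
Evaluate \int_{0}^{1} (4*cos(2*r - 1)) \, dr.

4*sin(1)

Let u = 2*r - 1, so du = 2 dr. When r = 0, u = -1; when r = 1, u = 1.
The integral becomes 2·∫ cos(u) du from -1 to 1, with antiderivative 2*sin(u).
Back in r: F(r) = 2*sin(2*r - 1).
Then F(1) - F(0) = (2*sin(1)) - (-2*sin(1)) = 4*sin(1).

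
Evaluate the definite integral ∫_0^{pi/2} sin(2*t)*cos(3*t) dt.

-2/5

Use the identity sin(2*t)cos(3*t) = [sin(5*t) + sin(-t)]/2.
An antiderivative is F(t) = cos(t)/2 - cos(5*t)/10.
Then F(pi/2) - F(0) = (0) - (2/5) = -2/5.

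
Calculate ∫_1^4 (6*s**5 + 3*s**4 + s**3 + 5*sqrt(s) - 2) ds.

287393/60

By the power rule, an antiderivative is F(s) = s**6 + 3*s**5/5 + s**4/4 + 10*s**(3/2)/3 - 2*s.
Then F(4) - F(1) = (71896/15) - (191/60) = 287393/60.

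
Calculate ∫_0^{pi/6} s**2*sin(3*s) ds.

Integrate by parts twice (u = s^2, dv = sin(3*s) ds).
An antiderivative is F(s) = -s**2*cos(3*s)/3 + 2*s*sin(3*s)/9 + 2*cos(3*s)/27.
Then F(pi/6) - F(0) = (pi/27) - (2/27) = -2/27 + pi/27.

-2/27 + pi/27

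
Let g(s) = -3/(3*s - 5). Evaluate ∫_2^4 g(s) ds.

An antiderivative is F(s) = -log(3*s - 5).
Then F(4) - F(2) = (-log(7)) - (0) = -log(7).

-log(7)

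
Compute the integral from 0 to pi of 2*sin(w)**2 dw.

pi

Use the identity sin^2(w) = (1 - cos(2*w))/2.
An antiderivative is F(w) = w - sin(2*w)/2.
Then F(pi) - F(0) = (pi) - (0) = pi.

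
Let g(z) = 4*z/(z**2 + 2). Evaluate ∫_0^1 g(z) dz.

log(9/4)

Let u = z**2 + 2, so du = 2*z dz. When z = 0, u = 2; when z = 1, u = 3.
The integral becomes 2·∫ 1/u du from 2 to 3, with antiderivative 2*log(u).
Back in z: F(z) = 2*log(z**2 + 2).
Then F(1) - F(0) = (log(9)) - (log(4)) = log(9/4).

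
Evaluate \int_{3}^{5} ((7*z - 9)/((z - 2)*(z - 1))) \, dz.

Factor the denominator: z**2 - 3*z + 2 = (z - 1)(z - 2).
Partial fractions: (7*z - 9)/((z - 2)*(z - 1)) = 2/(z - 1) + 5/(z - 2).
An antiderivative is F(z) = 5*log(z - 2) + 2*log(z - 1).
Then F(5) - F(3) = (4*log(2) + 5*log(3)) - (log(4)) = 2*log(2) + 5*log(3).

2*log(2) + 5*log(3)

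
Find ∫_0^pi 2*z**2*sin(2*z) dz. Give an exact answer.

-pi**2

Integrate by parts twice (u = z^2, dv = 2*sin(2*z) dz).
An antiderivative is F(z) = -z**2*cos(2*z) + z*sin(2*z) + cos(2*z)/2.
Then F(pi) - F(0) = (1/2 - pi**2) - (1/2) = -pi**2.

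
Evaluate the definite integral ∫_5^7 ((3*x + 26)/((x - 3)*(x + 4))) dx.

-2*log(11) + 5*log(2) + 4*log(3)

Factor the denominator: x**2 + x - 12 = (x + 4)(x - 3).
Partial fractions: (3*x + 26)/((x - 3)*(x + 4)) = -2/(x + 4) + 5/(x - 3).
An antiderivative is F(x) = 5*log(x - 3) - 2*log(x + 4).
Then F(7) - F(5) = (-2*log(11) + 10*log(2)) - (log(32/81)) = -2*log(11) + 5*log(2) + 4*log(3).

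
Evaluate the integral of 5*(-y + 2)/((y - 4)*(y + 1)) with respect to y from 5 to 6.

Factor the denominator: y**2 - 3*y - 4 = (y + 1)(y - 4).
Partial fractions: 5*(-y + 2)/((y - 4)*(y + 1)) = -3/(y + 1) - 2/(y - 4).
An antiderivative is F(y) = -2*log(y - 4) - 3*log(y + 1).
Then F(6) - F(5) = (-3*log(7) - 2*log(2)) - (-3*log(3) - 3*log(2)) = -3*log(7) + log(2) + 3*log(3).

-3*log(7) + log(2) + 3*log(3)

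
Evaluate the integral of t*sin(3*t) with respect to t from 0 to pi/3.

Integrate by parts once (u = t, dv = sin(3*t) dt).
An antiderivative is F(t) = -t*cos(3*t)/3 + sin(3*t)/9.
Then F(pi/3) - F(0) = (pi/9) - (0) = pi/9.

pi/9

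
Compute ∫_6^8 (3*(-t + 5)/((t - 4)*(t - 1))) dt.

Factor the denominator: t**2 - 5*t + 4 = (t - 1)(t - 4).
Partial fractions: 3*(-t + 5)/((t - 4)*(t - 1)) = -4/(t - 1) + 1/(t - 4).
An antiderivative is F(t) = log(t - 4) - 4*log(t - 1).
Then F(8) - F(6) = (-4*log(7) + 2*log(2)) - (-4*log(5) + log(2)) = -4*log(7) + log(2) + 4*log(5).

-4*log(7) + log(2) + 4*log(5)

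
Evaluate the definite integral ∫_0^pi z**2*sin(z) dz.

-4 + pi**2

Integrate by parts twice (u = z^2, dv = sin(z) dz).
An antiderivative is F(z) = -z**2*cos(z) + 2*z*sin(z) + 2*cos(z).
Then F(pi) - F(0) = (-2 + pi**2) - (2) = -4 + pi**2.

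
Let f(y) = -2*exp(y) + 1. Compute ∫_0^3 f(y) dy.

An antiderivative is F(y) = y - 2*exp(y).
Then F(3) - F(0) = (3 - 2*exp(3)) - (-2) = 5 - 2*exp(3).

5 - 2*exp(3)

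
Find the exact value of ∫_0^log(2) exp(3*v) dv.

7/3

Let u = exp(v), so du = exp(v) dv. When v = 0, u = 1; when v = log(2), u = 2.
The integral becomes ∫ u**2 du from 1 to 2, with antiderivative u**3/3.
Back in v: F(v) = exp(3*v)/3.
Then F(log(2)) - F(0) = (8/3) - (1/3) = 7/3.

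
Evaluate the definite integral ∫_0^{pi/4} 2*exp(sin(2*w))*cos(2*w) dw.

Let u = sin(2*w), so du = 2*cos(2*w) dw. When w = 0, u = 0; when w = pi/4, u = 1.
The integral becomes ∫ exp(u) du from 0 to 1, with antiderivative exp(u).
Back in w: F(w) = exp(sin(2*w)).
Then F(pi/4) - F(0) = (E) - (1) = -1 + E.

-1 + E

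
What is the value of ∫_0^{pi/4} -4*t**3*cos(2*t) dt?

-3/2 - pi**3/32 + 3*pi/4

Integrate by parts 3 times (u = t^3, dv = -4*cos(2*t) dt).
An antiderivative is F(t) = -2*t**3*sin(2*t) - 3*t**2*cos(2*t) + 3*t*sin(2*t) + 3*cos(2*t)/2.
Then F(pi/4) - F(0) = (pi*(24 - pi**2)/32) - (3/2) = -3/2 - pi**3/32 + 3*pi/4.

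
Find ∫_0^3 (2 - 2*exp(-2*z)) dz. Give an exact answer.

exp(-6) + 5

An antiderivative is F(z) = 2*z + exp(-2*z).
Then F(3) - F(0) = (exp(-6) + 6) - (1) = exp(-6) + 5.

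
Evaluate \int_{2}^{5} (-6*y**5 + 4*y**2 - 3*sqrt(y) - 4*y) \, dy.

-15447 - 10*sqrt(5) + 4*sqrt(2)

By the power rule, an antiderivative is F(y) = -y**6 - 2*y**(3/2) + 4*y**3/3 - 2*y**2.
Then F(5) - F(2) = (-46525/3 - 10*sqrt(5)) - (-184/3 - 4*sqrt(2)) = -15447 - 10*sqrt(5) + 4*sqrt(2).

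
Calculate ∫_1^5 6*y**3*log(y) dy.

Integrate by parts once (u = ln y, dv = 6*y**3 dy).
An antiderivative is F(y) = 3*y**4*(4*log(y) - 1)/8.
Then F(5) - F(1) = (-1875/8 + 1875*log(5)/2) - (-3/8) = -234 + 1875*log(5)/2.

-234 + 1875*log(5)/2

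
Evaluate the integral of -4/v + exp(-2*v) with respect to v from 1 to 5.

An antiderivative is F(v) = -4*log(v) - exp(-2*v)/2.
Then F(5) - F(1) = (-4*log(5) - exp(-10)/2) - (-exp(-2)/2) = (-8*exp(10)*log(5) - 1 + exp(8))*exp(-10)/2.

(-8*exp(10)*log(5) - 1 + exp(8))*exp(-10)/2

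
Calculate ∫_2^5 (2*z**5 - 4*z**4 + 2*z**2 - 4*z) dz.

By the power rule, an antiderivative is F(z) = z**6/3 - 4*z**5/5 + 2*z**3/3 - 2*z**2.
Then F(5) - F(2) = (8225/3) - (-104/15) = 13743/5.

13743/5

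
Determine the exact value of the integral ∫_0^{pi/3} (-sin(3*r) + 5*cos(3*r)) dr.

-2/3

An antiderivative is F(r) = 5*sin(3*r)/3 + cos(3*r)/3.
Then F(pi/3) - F(0) = (-1/3) - (1/3) = -2/3.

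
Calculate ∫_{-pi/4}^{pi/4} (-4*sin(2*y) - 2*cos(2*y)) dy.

-2

An antiderivative is F(y) = -sin(2*y) + 2*cos(2*y).
Then F(pi/4) - F(-pi/4) = (-1) - (1) = -2.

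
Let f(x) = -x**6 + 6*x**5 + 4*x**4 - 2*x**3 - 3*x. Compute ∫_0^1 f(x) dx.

By the power rule, an antiderivative is F(x) = -x**7/7 + x**6 + 4*x**5/5 - x**4/2 - 3*x**2/2.
Then F(1) - F(0) = (-12/35) - (0) = -12/35.

-12/35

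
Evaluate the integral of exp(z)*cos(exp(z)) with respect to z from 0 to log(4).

Let u = exp(z), so du = exp(z) dz. When z = 0, u = 1; when z = log(4), u = 4.
The integral becomes ∫ cos(u) du from 1 to 4, with antiderivative sin(u).
Back in z: F(z) = sin(exp(z)).
Then F(log(4)) - F(0) = (sin(4)) - (sin(1)) = -sin(1) + sin(4).

-sin(1) + sin(4)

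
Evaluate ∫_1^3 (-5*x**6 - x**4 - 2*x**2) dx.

-170852/105

By the power rule, an antiderivative is F(x) = -5*x**7/7 - x**5/5 - 2*x**3/3.
Then F(3) - F(1) = (-57006/35) - (-166/105) = -170852/105.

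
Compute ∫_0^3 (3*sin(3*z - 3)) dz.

Let u = 3*z - 3, so du = 3 dz. When z = 0, u = -3; when z = 3, u = 6.
The integral becomes ∫ sin(u) du from -3 to 6, with antiderivative -cos(u).
Back in z: F(z) = -cos(3*z - 3).
Then F(3) - F(0) = (-cos(6)) - (-cos(3)) = cos(3) - cos(6).

cos(3) - cos(6)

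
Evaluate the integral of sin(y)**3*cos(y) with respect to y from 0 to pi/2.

Let u = sin(y), so du = cos(y) dy. When y = 0, u = 0; when y = pi/2, u = 1.
The integral becomes ∫ u**3 du from 0 to 1, with antiderivative u**4/4.
Back in y: F(y) = sin(y)**4/4.
Then F(pi/2) - F(0) = (1/4) - (0) = 1/4.

1/4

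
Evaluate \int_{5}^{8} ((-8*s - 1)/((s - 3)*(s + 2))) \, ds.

Factor the denominator: s**2 - s - 6 = (s + 2)(s - 3).
Partial fractions: (-8*s - 1)/((s - 3)*(s + 2)) = -3/(s + 2) - 5/(s - 3).
An antiderivative is F(s) = -5*log(s - 3) - 3*log(s + 2).
Then F(8) - F(5) = (-8*log(5) - 3*log(2)) - (-3*log(7) - 5*log(2)) = -8*log(5) + 2*log(2) + 3*log(7).

-8*log(5) + 2*log(2) + 3*log(7)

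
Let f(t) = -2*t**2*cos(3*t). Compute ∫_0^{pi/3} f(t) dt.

Integrate by parts twice (u = t^2, dv = -2*cos(3*t) dt).
An antiderivative is F(t) = -2*t**2*sin(3*t)/3 - 4*t*cos(3*t)/9 + 4*sin(3*t)/27.
Then F(pi/3) - F(0) = (4*pi/27) - (0) = 4*pi/27.

4*pi/27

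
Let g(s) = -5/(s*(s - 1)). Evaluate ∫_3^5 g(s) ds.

-5*log(3) - 5*log(2) + 5*log(5)

Factor the denominator: s**2 - s = s(s - 1).
Partial fractions: -5/(s*(s - 1)) = 5/s - 5/(s - 1).
An antiderivative is F(s) = 5*log(s) - 5*log(s - 1).
Then F(5) - F(3) = (-10*log(2) + 5*log(5)) - (-5*log(2) + 5*log(3)) = -5*log(3) - 5*log(2) + 5*log(5).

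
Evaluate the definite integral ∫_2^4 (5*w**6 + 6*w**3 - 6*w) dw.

By the power rule, an antiderivative is F(w) = 5*w**7/7 + 3*w**4/2 - 3*w**2.
Then F(4) - F(2) = (84272/7) - (724/7) = 83548/7.

83548/7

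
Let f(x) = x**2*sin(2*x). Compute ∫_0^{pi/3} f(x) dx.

-3/8 + pi**2/36 + sqrt(3)*pi/12

Integrate by parts twice (u = x^2, dv = sin(2*x) dx).
An antiderivative is F(x) = -x**2*cos(2*x)/2 + x*sin(2*x)/2 + cos(2*x)/4.
Then F(pi/3) - F(0) = (-1/8 + pi**2/36 + sqrt(3)*pi/12) - (1/4) = -3/8 + pi**2/36 + sqrt(3)*pi/12.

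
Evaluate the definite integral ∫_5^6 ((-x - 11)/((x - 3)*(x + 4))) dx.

log(40/81)

Factor the denominator: x**2 + x - 12 = (x + 4)(x - 3).
Partial fractions: (-x - 11)/((x - 3)*(x + 4)) = 1/(x + 4) - 2/(x - 3).
An antiderivative is F(x) = -2*log(x - 3) + log(x + 4).
Then F(6) - F(5) = (log(10/9)) - (log(9/4)) = log(40/81).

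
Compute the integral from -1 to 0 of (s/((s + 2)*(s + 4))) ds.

log(8/9)

Factor the denominator: s**2 + 6*s + 8 = (s + 4)(s + 2).
Partial fractions: s/((s + 2)*(s + 4)) = 2/(s + 4) - 1/(s + 2).
An antiderivative is F(s) = -log(s + 2) + 2*log(s + 4).
Then F(0) - F(-1) = (log(8)) - (log(9)) = log(8/9).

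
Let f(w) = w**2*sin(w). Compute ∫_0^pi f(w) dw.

-4 + pi**2

Integrate by parts twice (u = w^2, dv = sin(w) dw).
An antiderivative is F(w) = -w**2*cos(w) + 2*w*sin(w) + 2*cos(w).
Then F(pi) - F(0) = (-2 + pi**2) - (2) = -4 + pi**2.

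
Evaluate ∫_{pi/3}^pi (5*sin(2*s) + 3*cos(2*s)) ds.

-15/4 - 3*sqrt(3)/4

An antiderivative is F(s) = 3*sin(2*s)/2 - 5*cos(2*s)/2.
Then F(pi) - F(pi/3) = (-5/2) - (5/4 + 3*sqrt(3)/4) = -15/4 - 3*sqrt(3)/4.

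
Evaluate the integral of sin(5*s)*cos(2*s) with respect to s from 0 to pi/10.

5/21 - sqrt(10 - 2*sqrt(5))/42

Use the identity sin(5*s)cos(2*s) = [sin(7*s) + sin(3*s)]/2.
An antiderivative is F(s) = -cos(3*s)/6 - cos(7*s)/14.
Then F(pi/10) - F(0) = (-sqrt(10 - 2*sqrt(5))/42) - (-5/21) = 5/21 - sqrt(10 - 2*sqrt(5))/42.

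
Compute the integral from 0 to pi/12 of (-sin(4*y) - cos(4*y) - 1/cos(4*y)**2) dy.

-3*sqrt(3)/8 - 1/8

An antiderivative is F(y) = -sin(4*y)/4 + cos(4*y)/4 - tan(4*y)/4.
Then F(pi/12) - F(0) = (1/8 - 3*sqrt(3)/8) - (1/4) = -3*sqrt(3)/8 - 1/8.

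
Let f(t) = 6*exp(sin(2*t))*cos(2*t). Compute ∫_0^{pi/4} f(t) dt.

-3 + 3*E

Let u = sin(2*t), so du = 2*cos(2*t) dt. When t = 0, u = 0; when t = pi/4, u = 1.
The integral becomes 3·∫ exp(u) du from 0 to 1, with antiderivative 3*exp(u).
Back in t: F(t) = 3*exp(sin(2*t)).
Then F(pi/4) - F(0) = (3*E) - (3) = -3 + 3*E.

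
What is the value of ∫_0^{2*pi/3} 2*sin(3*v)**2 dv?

Use the identity sin^2(3*v) = (1 - cos(6*v))/2.
An antiderivative is F(v) = v - sin(6*v)/6.
Then F(2*pi/3) - F(0) = (2*pi/3) - (0) = 2*pi/3.

2*pi/3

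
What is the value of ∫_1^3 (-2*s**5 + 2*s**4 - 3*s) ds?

-2368/15

By the power rule, an antiderivative is F(s) = -s**6/3 + 2*s**5/5 - 3*s**2/2.
Then F(3) - F(1) = (-1593/10) - (-43/30) = -2368/15.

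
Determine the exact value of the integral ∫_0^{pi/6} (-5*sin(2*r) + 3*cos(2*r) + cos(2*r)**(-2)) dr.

An antiderivative is F(r) = 3*sin(2*r)/2 + 5*cos(2*r)/2 + tan(2*r)/2.
Then F(pi/6) - F(0) = (5/4 + 5*sqrt(3)/4) - (5/2) = -5/4 + 5*sqrt(3)/4.

-5/4 + 5*sqrt(3)/4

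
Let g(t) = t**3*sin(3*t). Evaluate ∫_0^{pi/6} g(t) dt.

Integrate by parts 3 times (u = t^3, dv = sin(3*t) dt).
An antiderivative is F(t) = -t**3*cos(3*t)/3 + t**2*sin(3*t)/3 + 2*t*cos(3*t)/9 - 2*sin(3*t)/27.
Then F(pi/6) - F(0) = (-2/27 + pi**2/108) - (0) = -2/27 + pi**2/108.

-2/27 + pi**2/108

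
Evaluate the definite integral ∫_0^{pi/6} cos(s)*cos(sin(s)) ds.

sin(1/2)

Let u = sin(s), so du = cos(s) ds. When s = 0, u = 0; when s = pi/6, u = 1/2.
The integral becomes ∫ cos(u) du from 0 to 1/2, with antiderivative sin(u).
Back in s: F(s) = sin(sin(s)).
Then F(pi/6) - F(0) = (sin(1/2)) - (0) = sin(1/2).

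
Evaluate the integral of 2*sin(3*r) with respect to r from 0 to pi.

An antiderivative is F(r) = -2*cos(3*r)/3.
Then F(pi) - F(0) = (2/3) - (-2/3) = 4/3.

4/3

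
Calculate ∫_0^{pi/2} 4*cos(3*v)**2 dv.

Use the identity cos^2(3*v) = (1 + cos(6*v))/2.
An antiderivative is F(v) = 2*v + sin(6*v)/3.
Then F(pi/2) - F(0) = (pi) - (0) = pi.

pi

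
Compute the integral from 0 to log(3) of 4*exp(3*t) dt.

104/3

Let u = exp(t), so du = exp(t) dt. When t = 0, u = 1; when t = log(3), u = 3.
The integral becomes 4·∫ u**2 du from 1 to 3, with antiderivative 4*u**3/3.
Back in t: F(t) = 4*exp(3*t)/3.
Then F(log(3)) - F(0) = (36) - (4/3) = 104/3.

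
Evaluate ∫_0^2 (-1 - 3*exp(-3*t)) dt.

-3 + exp(-6)

An antiderivative is F(t) = -t + exp(-3*t).
Then F(2) - F(0) = (-2 + exp(-6)) - (1) = -3 + exp(-6).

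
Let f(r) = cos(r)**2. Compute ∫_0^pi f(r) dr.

Use the identity cos^2(r) = (1 + cos(2*r))/2.
An antiderivative is F(r) = r/2 + sin(2*r)/4.
Then F(pi) - F(0) = (pi/2) - (0) = pi/2.

pi/2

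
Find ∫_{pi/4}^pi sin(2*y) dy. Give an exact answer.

An antiderivative is F(y) = -cos(2*y)/2.
Then F(pi) - F(pi/4) = (-1/2) - (0) = -1/2.

-1/2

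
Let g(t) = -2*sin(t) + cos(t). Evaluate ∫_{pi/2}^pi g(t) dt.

An antiderivative is F(t) = sin(t) + 2*cos(t).
Then F(pi) - F(pi/2) = (-2) - (1) = -3.

-3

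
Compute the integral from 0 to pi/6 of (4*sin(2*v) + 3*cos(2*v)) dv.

An antiderivative is F(v) = 3*sin(2*v)/2 - 2*cos(2*v).
Then F(pi/6) - F(0) = (-1 + 3*sqrt(3)/4) - (-2) = 1 + 3*sqrt(3)/4.

1 + 3*sqrt(3)/4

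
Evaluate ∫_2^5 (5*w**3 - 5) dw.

By the power rule, an antiderivative is F(w) = 5*w**4/4 - 5*w.
Then F(5) - F(2) = (3025/4) - (10) = 2985/4.

2985/4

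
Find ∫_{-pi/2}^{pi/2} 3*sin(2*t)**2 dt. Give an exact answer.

Use the identity sin^2(2*t) = (1 - cos(4*t))/2.
An antiderivative is F(t) = 3*t/2 - 3*sin(4*t)/8.
Then F(pi/2) - F(-pi/2) = (3*pi/4) - (-3*pi/4) = 3*pi/2.

3*pi/2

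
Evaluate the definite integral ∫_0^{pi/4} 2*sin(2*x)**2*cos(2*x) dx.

1/3

Let u = sin(2*x), so du = 2*cos(2*x) dx. When x = 0, u = 0; when x = pi/4, u = 1.
The integral becomes ∫ u**2 du from 0 to 1, with antiderivative u**3/3.
Back in x: F(x) = sin(2*x)**3/3.
Then F(pi/4) - F(0) = (1/3) - (0) = 1/3.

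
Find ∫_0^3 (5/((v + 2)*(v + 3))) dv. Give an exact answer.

-10*log(2) + 5*log(5)

Factor the denominator: v**2 + 5*v + 6 = (v + 3)(v + 2).
Partial fractions: 5/((v + 2)*(v + 3)) = -5/(v + 3) + 5/(v + 2).
An antiderivative is F(v) = 5*log(v + 2) - 5*log(v + 3).
Then F(3) - F(0) = (-5*log(3) - 5*log(2) + 5*log(5)) - (-5*log(3) + 5*log(2)) = -10*log(2) + 5*log(5).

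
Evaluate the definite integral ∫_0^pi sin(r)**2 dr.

Use the identity sin^2(r) = (1 - cos(2*r))/2.
An antiderivative is F(r) = r/2 - sin(2*r)/4.
Then F(pi) - F(0) = (pi/2) - (0) = pi/2.

pi/2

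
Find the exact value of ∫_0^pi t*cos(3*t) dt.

-2/9

Integrate by parts once (u = t, dv = cos(3*t) dt).
An antiderivative is F(t) = t*sin(3*t)/3 + cos(3*t)/9.
Then F(pi) - F(0) = (-1/9) - (1/9) = -2/9.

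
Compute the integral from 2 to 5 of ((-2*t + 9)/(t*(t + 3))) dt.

Factor the denominator: t**2 + 3*t = (t + 3)t.
Partial fractions: (-2*t + 9)/(t*(t + 3)) = -5/(t + 3) + 3/t.
An antiderivative is F(t) = 3*log(t) - 5*log(t + 3).
Then F(5) - F(2) = (-15*log(2) + 3*log(5)) - (-5*log(5) + 3*log(2)) = -18*log(2) + 8*log(5).

-18*log(2) + 8*log(5)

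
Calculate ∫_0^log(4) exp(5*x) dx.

1023/5

Let u = exp(x), so du = exp(x) dx. When x = 0, u = 1; when x = log(4), u = 4.
The integral becomes ∫ u**4 du from 1 to 4, with antiderivative u**5/5.
Back in x: F(x) = exp(5*x)/5.
Then F(log(4)) - F(0) = (1024/5) - (1/5) = 1023/5.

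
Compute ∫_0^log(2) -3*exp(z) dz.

-3

An antiderivative is F(z) = -3*exp(z).
Then F(log(2)) - F(0) = (-6) - (-3) = -3.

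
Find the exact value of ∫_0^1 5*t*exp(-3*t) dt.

Integrate by parts once (u = t, dv = 5*exp(-3*t) dt).
An antiderivative is F(t) = (-15*t - 5)*exp(-3*t)/9.
Then F(1) - F(0) = (-20*exp(-3)/9) - (-5/9) = 5/9 - 20*exp(-3)/9.

5/9 - 20*exp(-3)/9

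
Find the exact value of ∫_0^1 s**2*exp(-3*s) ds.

Integrate by parts twice (u = s^2, dv = exp(-3*s) ds).
An antiderivative is F(s) = (-9*s**2 - 6*s - 2)*exp(-3*s)/27.
Then F(1) - F(0) = (-17*exp(-3)/27) - (-2/27) = 2/27 - 17*exp(-3)/27.

2/27 - 17*exp(-3)/27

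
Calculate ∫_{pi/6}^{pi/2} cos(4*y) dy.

An antiderivative is F(y) = sin(4*y)/4.
Then F(pi/2) - F(pi/6) = (0) - (sqrt(3)/8) = -sqrt(3)/8.

-sqrt(3)/8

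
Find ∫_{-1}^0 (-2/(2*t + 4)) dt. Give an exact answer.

An antiderivative is F(t) = -log(2*t + 4).
Then F(0) - F(-1) = (-log(4)) - (-log(2)) = -log(2).

-log(2)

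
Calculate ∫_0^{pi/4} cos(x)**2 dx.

Use the identity cos^2(x) = (1 + cos(2*x))/2.
An antiderivative is F(x) = x/2 + sin(2*x)/4.
Then F(pi/4) - F(0) = (1/4 + pi/8) - (0) = 1/4 + pi/8.

1/4 + pi/8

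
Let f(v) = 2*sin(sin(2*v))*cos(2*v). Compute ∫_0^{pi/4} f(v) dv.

1 - cos(1)

Let u = sin(2*v), so du = 2*cos(2*v) dv. When v = 0, u = 0; when v = pi/4, u = 1.
The integral becomes ∫ sin(u) du from 0 to 1, with antiderivative -cos(u).
Back in v: F(v) = -cos(sin(2*v)).
Then F(pi/4) - F(0) = (-cos(1)) - (-1) = 1 - cos(1).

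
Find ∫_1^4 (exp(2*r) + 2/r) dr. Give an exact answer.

-exp(2)/2 + log(16) + exp(8)/2

An antiderivative is F(r) = exp(2*r)/2 + 2*log(r).
Then F(4) - F(1) = (log(16) + exp(8)/2) - (exp(2)/2) = -exp(2)/2 + log(16) + exp(8)/2.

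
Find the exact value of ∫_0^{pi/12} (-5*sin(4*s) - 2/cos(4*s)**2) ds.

-sqrt(3)/2 - 5/8

An antiderivative is F(s) = 5*cos(4*s)/4 - tan(4*s)/2.
Then F(pi/12) - F(0) = (5/8 - sqrt(3)/2) - (5/4) = -sqrt(3)/2 - 5/8.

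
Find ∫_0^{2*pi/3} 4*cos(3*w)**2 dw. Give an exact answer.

Use the identity cos^2(3*w) = (1 + cos(6*w))/2.
An antiderivative is F(w) = 2*w + sin(6*w)/3.
Then F(2*pi/3) - F(0) = (4*pi/3) - (0) = 4*pi/3.

4*pi/3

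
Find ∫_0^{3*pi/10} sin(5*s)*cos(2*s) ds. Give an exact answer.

Use the identity sin(5*s)cos(2*s) = [sin(7*s) + sin(3*s)]/2.
An antiderivative is F(s) = -cos(3*s)/6 - cos(7*s)/14.
Then F(3*pi/10) - F(0) = (sqrt(2*sqrt(5) + 10)/42) - (-5/21) = sqrt(2*sqrt(5) + 10)/42 + 5/21.

sqrt(2*sqrt(5) + 10)/42 + 5/21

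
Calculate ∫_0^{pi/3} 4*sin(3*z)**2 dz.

Use the identity sin^2(3*z) = (1 - cos(6*z))/2.
An antiderivative is F(z) = 2*z - sin(6*z)/3.
Then F(pi/3) - F(0) = (2*pi/3) - (0) = 2*pi/3.

2*pi/3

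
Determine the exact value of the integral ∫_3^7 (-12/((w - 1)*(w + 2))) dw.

Factor the denominator: w**2 + w - 2 = (w + 2)(w - 1).
Partial fractions: -12/((w - 1)*(w + 2)) = 4/(w + 2) - 4/(w - 1).
An antiderivative is F(w) = -4*log(w - 1) + 4*log(w + 2).
Then F(7) - F(3) = (log(81/16)) - (-4*log(2) + 4*log(5)) = -4*log(5) + 4*log(3).

-4*log(5) + 4*log(3)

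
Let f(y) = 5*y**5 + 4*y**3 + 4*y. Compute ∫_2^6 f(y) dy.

By the power rule, an antiderivative is F(y) = 5*y**6/6 + y**4 + 2*y**2.
Then F(6) - F(2) = (40248) - (232/3) = 120512/3.

120512/3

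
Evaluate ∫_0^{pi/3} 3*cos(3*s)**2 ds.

pi/2

Use the identity cos^2(3*s) = (1 + cos(6*s))/2.
An antiderivative is F(s) = 3*s/2 + sin(6*s)/4.
Then F(pi/3) - F(0) = (pi/2) - (0) = pi/2.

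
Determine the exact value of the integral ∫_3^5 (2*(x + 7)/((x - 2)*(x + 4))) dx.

Factor the denominator: x**2 + 2*x - 8 = (x + 4)(x - 2).
Partial fractions: 2*(x + 7)/((x - 2)*(x + 4)) = -1/(x + 4) + 3/(x - 2).
An antiderivative is F(x) = 3*log(x - 2) - log(x + 4).
Then F(5) - F(3) = (log(3)) - (-log(7)) = log(21).

log(21)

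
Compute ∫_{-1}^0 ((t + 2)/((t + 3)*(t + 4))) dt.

log(32/27)

Factor the denominator: t**2 + 7*t + 12 = (t + 4)(t + 3).
Partial fractions: (t + 2)/((t + 3)*(t + 4)) = 2/(t + 4) - 1/(t + 3).
An antiderivative is F(t) = -log(t + 3) + 2*log(t + 4).
Then F(0) - F(-1) = (log(16/3)) - (log(9/2)) = log(32/27).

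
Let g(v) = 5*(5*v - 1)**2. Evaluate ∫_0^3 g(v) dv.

915

Let u = 5*v - 1, so du = 5 dv. When v = 0, u = -1; when v = 3, u = 14.
The integral becomes ∫ u**2 du from -1 to 14, with antiderivative u**3/3.
Back in v: F(v) = (5*v - 1)**3/3.
Then F(3) - F(0) = (2744/3) - (-1/3) = 915.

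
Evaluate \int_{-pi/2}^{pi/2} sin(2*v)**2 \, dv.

pi/2

Use the identity sin^2(2*v) = (1 - cos(4*v))/2.
An antiderivative is F(v) = v/2 - sin(4*v)/8.
Then F(pi/2) - F(-pi/2) = (pi/4) - (-pi/4) = pi/2.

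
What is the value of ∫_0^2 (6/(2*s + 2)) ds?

Let u = 2*s + 2, so du = 2 ds. When s = 0, u = 2; when s = 2, u = 6.
The integral becomes 3·∫ 1/u du from 2 to 6, with antiderivative 3*log(u).
Back in s: F(s) = 3*log(2*s + 2).
Then F(2) - F(0) = (3*log(2) + 3*log(3)) - (log(8)) = log(27).

log(27)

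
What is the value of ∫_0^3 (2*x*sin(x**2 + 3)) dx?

cos(3) - cos(12)

Let u = x**2 + 3, so du = 2*x dx. When x = 0, u = 3; when x = 3, u = 12.
The integral becomes ∫ sin(u) du from 3 to 12, with antiderivative -cos(u).
Back in x: F(x) = -cos(x**2 + 3).
Then F(3) - F(0) = (-cos(12)) - (-cos(3)) = cos(3) - cos(12).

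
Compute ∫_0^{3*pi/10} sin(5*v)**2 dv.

3*pi/20

Use the identity sin^2(5*v) = (1 - cos(10*v))/2.
An antiderivative is F(v) = v/2 - sin(10*v)/20.
Then F(3*pi/10) - F(0) = (3*pi/20) - (0) = 3*pi/20.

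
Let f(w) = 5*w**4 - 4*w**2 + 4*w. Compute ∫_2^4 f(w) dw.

2824/3

By the power rule, an antiderivative is F(w) = w**5 - 4*w**3/3 + 2*w**2.
Then F(4) - F(2) = (2912/3) - (88/3) = 2824/3.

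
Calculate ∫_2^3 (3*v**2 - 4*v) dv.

By the power rule, an antiderivative is F(v) = v**3 - 2*v**2.
Then F(3) - F(2) = (9) - (0) = 9.

9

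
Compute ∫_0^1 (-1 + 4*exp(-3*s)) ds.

(-4 + exp(3))*exp(-3)/3

An antiderivative is F(s) = -s - 4*exp(-3*s)/3.
Then F(1) - F(0) = (-1 - 4*exp(-3)/3) - (-4/3) = (-4 + exp(3))*exp(-3)/3.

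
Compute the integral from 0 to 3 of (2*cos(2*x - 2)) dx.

Let u = 2*x - 2, so du = 2 dx. When x = 0, u = -2; when x = 3, u = 4.
The integral becomes ∫ cos(u) du from -2 to 4, with antiderivative sin(u).
Back in x: F(x) = sin(2*x - 2).
Then F(3) - F(0) = (sin(4)) - (-sin(2)) = sin(4) + sin(2).

sin(4) + sin(2)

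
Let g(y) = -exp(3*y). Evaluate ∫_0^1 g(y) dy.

1/3 - exp(3)/3

An antiderivative is F(y) = -exp(3*y)/3.
Then F(1) - F(0) = (-exp(3)/3) - (-1/3) = 1/3 - exp(3)/3.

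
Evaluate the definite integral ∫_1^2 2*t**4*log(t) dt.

-62/25 + 64*log(2)/5

Integrate by parts once (u = ln t, dv = 2*t**4 dt).
An antiderivative is F(t) = 2*t**5*(5*log(t) - 1)/25.
Then F(2) - F(1) = (-64/25 + 64*log(2)/5) - (-2/25) = -62/25 + 64*log(2)/5.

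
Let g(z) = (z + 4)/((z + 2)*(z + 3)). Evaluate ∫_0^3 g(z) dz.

Factor the denominator: z**2 + 5*z + 6 = (z + 3)(z + 2).
Partial fractions: (z + 4)/((z + 2)*(z + 3)) = -1/(z + 3) + 2/(z + 2).
An antiderivative is F(z) = 2*log(z + 2) - log(z + 3).
Then F(3) - F(0) = (log(25/6)) - (log(4/3)) = log(25/8).

log(25/8)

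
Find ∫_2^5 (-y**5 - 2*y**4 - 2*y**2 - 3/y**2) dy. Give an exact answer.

By the power rule, an antiderivative is F(y) = -y**6/6 - 2*y**5/5 - 2*y**3/3 + 3/y.
Then F(5) - F(2) = (-39369/10) - (-273/10) = -19548/5.

-19548/5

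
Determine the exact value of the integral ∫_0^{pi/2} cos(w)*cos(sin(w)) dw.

sin(1)

Let u = sin(w), so du = cos(w) dw. When w = 0, u = 0; when w = pi/2, u = 1.
The integral becomes ∫ cos(u) du from 0 to 1, with antiderivative sin(u).
Back in w: F(w) = sin(sin(w)).
Then F(pi/2) - F(0) = (sin(1)) - (0) = sin(1).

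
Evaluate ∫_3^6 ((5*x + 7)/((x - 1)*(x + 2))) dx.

Factor the denominator: x**2 + x - 2 = (x + 2)(x - 1).
Partial fractions: (5*x + 7)/((x - 1)*(x + 2)) = 1/(x + 2) + 4/(x - 1).
An antiderivative is F(x) = 4*log(x - 1) + log(x + 2).
Then F(6) - F(3) = (3*log(2) + 4*log(5)) - (log(80)) = -log(2) + 3*log(5).

-log(2) + 3*log(5)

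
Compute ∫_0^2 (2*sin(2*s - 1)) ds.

Let u = 2*s - 1, so du = 2 ds. When s = 0, u = -1; when s = 2, u = 3.
The integral becomes ∫ sin(u) du from -1 to 3, with antiderivative -cos(u).
Back in s: F(s) = -cos(2*s - 1).
Then F(2) - F(0) = (-cos(3)) - (-cos(1)) = cos(1) - cos(3).

cos(1) - cos(3)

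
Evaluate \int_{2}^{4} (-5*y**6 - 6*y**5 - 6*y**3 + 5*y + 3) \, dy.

-111772/7

By the power rule, an antiderivative is F(y) = -5*y**7/7 - y**6 - 3*y**4/2 + 5*y**2/2 + 3*y.
Then F(4) - F(2) = (-112916/7) - (-1144/7) = -111772/7.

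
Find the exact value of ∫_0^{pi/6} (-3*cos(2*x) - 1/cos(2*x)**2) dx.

An antiderivative is F(x) = -3*sin(2*x)/2 - tan(2*x)/2.
Then F(pi/6) - F(0) = (-5*sqrt(3)/4) - (0) = -5*sqrt(3)/4.

-5*sqrt(3)/4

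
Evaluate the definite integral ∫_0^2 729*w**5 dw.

7776

Let u = 3*w, so du = 3 dw. When w = 0, u = 0; when w = 2, u = 6.
The integral becomes ∫ u**5 du from 0 to 6, with antiderivative u**6/6.
Back in w: F(w) = 243*w**6/2.
Then F(2) - F(0) = (7776) - (0) = 7776.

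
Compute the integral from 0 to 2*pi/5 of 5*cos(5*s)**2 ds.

pi

Use the identity cos^2(5*s) = (1 + cos(10*s))/2.
An antiderivative is F(s) = 5*s/2 + sin(10*s)/4.
Then F(2*pi/5) - F(0) = (pi) - (0) = pi.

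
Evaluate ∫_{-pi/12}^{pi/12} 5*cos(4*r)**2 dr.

Use the identity cos^2(4*r) = (1 + cos(8*r))/2.
An antiderivative is F(r) = 5*r/2 + 5*sin(8*r)/16.
Then F(pi/12) - F(-pi/12) = (5*sqrt(3)/32 + 5*pi/24) - (-5*pi/24 - 5*sqrt(3)/32) = 5*sqrt(3)/16 + 5*pi/12.

5*sqrt(3)/16 + 5*pi/12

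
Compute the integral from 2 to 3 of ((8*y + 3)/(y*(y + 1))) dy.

-2*log(3) + 7*log(2)

Factor the denominator: y**2 + y = (y + 1)y.
Partial fractions: (8*y + 3)/(y*(y + 1)) = 5/(y + 1) + 3/y.
An antiderivative is F(y) = 3*log(y) + 5*log(y + 1).
Then F(3) - F(2) = (3*log(3) + 10*log(2)) - (3*log(2) + 5*log(3)) = -2*log(3) + 7*log(2).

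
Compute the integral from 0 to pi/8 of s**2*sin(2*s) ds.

Integrate by parts twice (u = s^2, dv = sin(2*s) ds).
An antiderivative is F(s) = -s**2*cos(2*s)/2 + s*sin(2*s)/2 + cos(2*s)/4.
Then F(pi/8) - F(0) = (sqrt(2)*(-pi**2 + 8*pi + 32)/256) - (1/4) = -1/4 - sqrt(2)*pi**2/256 + sqrt(2)*pi/32 + sqrt(2)/8.

-1/4 - sqrt(2)*pi**2/256 + sqrt(2)*pi/32 + sqrt(2)/8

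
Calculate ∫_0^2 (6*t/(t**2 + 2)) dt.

Let u = t**2 + 2, so du = 2*t dt. When t = 0, u = 2; when t = 2, u = 6.
The integral becomes 3·∫ 1/u du from 2 to 6, with antiderivative 3*log(u).
Back in t: F(t) = 3*log(t**2 + 2).
Then F(2) - F(0) = (3*log(2) + 3*log(3)) - (log(8)) = log(27).

log(27)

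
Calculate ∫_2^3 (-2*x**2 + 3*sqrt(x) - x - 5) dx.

By the power rule, an antiderivative is F(x) = 2*x**(3/2) - 2*x**3/3 - x**2/2 - 5*x.
Then F(3) - F(2) = (-75/2 + 6*sqrt(3)) - (-52/3 + 4*sqrt(2)) = -121/6 - 4*sqrt(2) + 6*sqrt(3).

-121/6 - 4*sqrt(2) + 6*sqrt(3)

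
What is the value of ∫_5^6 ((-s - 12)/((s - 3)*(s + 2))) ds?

-2*log(7) - 3*log(3) + 9*log(2)

Factor the denominator: s**2 - s - 6 = (s + 2)(s - 3).
Partial fractions: (-s - 12)/((s - 3)*(s + 2)) = 2/(s + 2) - 3/(s - 3).
An antiderivative is F(s) = -3*log(s - 3) + 2*log(s + 2).
Then F(6) - F(5) = (log(64/27)) - (log(49/8)) = -2*log(7) - 3*log(3) + 9*log(2).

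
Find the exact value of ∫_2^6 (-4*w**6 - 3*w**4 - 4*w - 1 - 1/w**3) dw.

-51850511/315

By the power rule, an antiderivative is F(w) = -4*w**7/7 - 3*w**5/5 - 2*w**2 - w + 1/(2*w**2).
Then F(6) - F(2) = (-415061677/2520) - (-28621/280) = -51850511/315.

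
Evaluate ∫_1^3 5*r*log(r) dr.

Integrate by parts once (u = ln r, dv = 5*r dr).
An antiderivative is F(r) = 5*r**2*(2*log(r) - 1)/4.
Then F(3) - F(1) = (-45/4 + 45*log(3)/2) - (-5/4) = -10 + 45*log(3)/2.

-10 + 45*log(3)/2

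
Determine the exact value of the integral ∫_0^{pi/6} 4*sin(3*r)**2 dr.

pi/3

Use the identity sin^2(3*r) = (1 - cos(6*r))/2.
An antiderivative is F(r) = 2*r - sin(6*r)/3.
Then F(pi/6) - F(0) = (pi/3) - (0) = pi/3.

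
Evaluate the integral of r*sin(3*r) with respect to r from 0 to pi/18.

Integrate by parts once (u = r, dv = sin(3*r) dr).
An antiderivative is F(r) = -r*cos(3*r)/3 + sin(3*r)/9.
Then F(pi/18) - F(0) = (-sqrt(3)*pi/108 + 1/18) - (0) = -sqrt(3)*pi/108 + 1/18.

-sqrt(3)*pi/108 + 1/18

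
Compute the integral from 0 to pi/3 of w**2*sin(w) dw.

-1 - pi**2/18 + sqrt(3)*pi/3

Integrate by parts twice (u = w^2, dv = sin(w) dw).
An antiderivative is F(w) = -w**2*cos(w) + 2*w*sin(w) + 2*cos(w).
Then F(pi/3) - F(0) = (-pi**2/18 + 1 + sqrt(3)*pi/3) - (2) = -1 - pi**2/18 + sqrt(3)*pi/3.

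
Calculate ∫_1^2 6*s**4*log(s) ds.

Integrate by parts once (u = ln s, dv = 6*s**4 ds).
An antiderivative is F(s) = 6*s**5*(5*log(s) - 1)/25.
Then F(2) - F(1) = (-192/25 + 192*log(2)/5) - (-6/25) = -186/25 + 192*log(2)/5.

-186/25 + 192*log(2)/5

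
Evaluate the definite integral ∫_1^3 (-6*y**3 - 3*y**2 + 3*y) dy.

-134

By the power rule, an antiderivative is F(y) = -3*y**4/2 - y**3 + 3*y**2/2.
Then F(3) - F(1) = (-135) - (-1) = -134.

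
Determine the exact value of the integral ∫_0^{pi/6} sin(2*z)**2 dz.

-sqrt(3)/16 + pi/12

Use the identity sin^2(2*z) = (1 - cos(4*z))/2.
An antiderivative is F(z) = z/2 - sin(4*z)/8.
Then F(pi/6) - F(0) = (-sqrt(3)/16 + pi/12) - (0) = -sqrt(3)/16 + pi/12.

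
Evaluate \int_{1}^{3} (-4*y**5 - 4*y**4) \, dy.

By the power rule, an antiderivative is F(y) = -2*y**6/3 - 4*y**5/5.
Then F(3) - F(1) = (-3402/5) - (-22/15) = -10184/15.

-10184/15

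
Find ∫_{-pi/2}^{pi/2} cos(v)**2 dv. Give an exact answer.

pi/2

Use the identity cos^2(v) = (1 + cos(2*v))/2.
An antiderivative is F(v) = v/2 + sin(2*v)/4.
Then F(pi/2) - F(-pi/2) = (pi/4) - (-pi/4) = pi/2.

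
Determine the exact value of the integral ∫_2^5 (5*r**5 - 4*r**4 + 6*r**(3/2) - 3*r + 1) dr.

By the power rule, an antiderivative is F(r) = 5*r**6/6 + 12*r**(5/2)/5 - 4*r**5/5 - 3*r**2/2 + r.
Then F(5) - F(2) = (60*sqrt(5) + 31465/3) - (48*sqrt(2)/5 + 356/15) = -48*sqrt(2)/5 + 60*sqrt(5) + 52323/5.

-48*sqrt(2)/5 + 60*sqrt(5) + 52323/5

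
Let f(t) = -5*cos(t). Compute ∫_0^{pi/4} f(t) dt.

-5*sqrt(2)/2

An antiderivative is F(t) = -5*sin(t).
Then F(pi/4) - F(0) = (-5*sqrt(2)/2) - (0) = -5*sqrt(2)/2.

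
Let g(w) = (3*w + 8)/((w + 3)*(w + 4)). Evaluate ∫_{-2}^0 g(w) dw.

log(16/3)

Factor the denominator: w**2 + 7*w + 12 = (w + 4)(w + 3).
Partial fractions: (3*w + 8)/((w + 3)*(w + 4)) = 4/(w + 4) - 1/(w + 3).
An antiderivative is F(w) = -log(w + 3) + 4*log(w + 4).
Then F(0) - F(-2) = (-log(3) + 8*log(2)) - (log(16)) = log(16/3).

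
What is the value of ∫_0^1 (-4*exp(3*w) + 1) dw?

An antiderivative is F(w) = -4*exp(3*w)/3 + w.
Then F(1) - F(0) = (1 - 4*exp(3)/3) - (-4/3) = 7/3 - 4*exp(3)/3.

7/3 - 4*exp(3)/3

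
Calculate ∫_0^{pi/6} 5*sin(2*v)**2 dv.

-5*sqrt(3)/16 + 5*pi/12

Use the identity sin^2(2*v) = (1 - cos(4*v))/2.
An antiderivative is F(v) = 5*v/2 - 5*sin(4*v)/8.
Then F(pi/6) - F(0) = (-5*sqrt(3)/16 + 5*pi/12) - (0) = -5*sqrt(3)/16 + 5*pi/12.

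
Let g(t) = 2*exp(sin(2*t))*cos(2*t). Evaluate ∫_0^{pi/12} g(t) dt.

Let u = sin(2*t), so du = 2*cos(2*t) dt. When t = 0, u = 0; when t = pi/12, u = 1/2.
The integral becomes ∫ exp(u) du from 0 to 1/2, with antiderivative exp(u).
Back in t: F(t) = exp(sin(2*t)).
Then F(pi/12) - F(0) = (exp(1/2)) - (1) = -1 + exp(1/2).

-1 + exp(1/2)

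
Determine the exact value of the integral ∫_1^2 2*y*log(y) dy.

Integrate by parts once (u = ln y, dv = 2*y dy).
An antiderivative is F(y) = y**2*(2*log(y) - 1)/2.
Then F(2) - F(1) = (-2 + log(16)) - (-1/2) = -3/2 + log(16).

-3/2 + log(16)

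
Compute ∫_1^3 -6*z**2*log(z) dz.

Integrate by parts once (u = ln z, dv = -6*z**2 dz).
An antiderivative is F(z) = -2*z**3*(3*log(z) - 1)/3.
Then F(3) - F(1) = (18 - 54*log(3)) - (2/3) = 52/3 - 54*log(3).

52/3 - 54*log(3)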